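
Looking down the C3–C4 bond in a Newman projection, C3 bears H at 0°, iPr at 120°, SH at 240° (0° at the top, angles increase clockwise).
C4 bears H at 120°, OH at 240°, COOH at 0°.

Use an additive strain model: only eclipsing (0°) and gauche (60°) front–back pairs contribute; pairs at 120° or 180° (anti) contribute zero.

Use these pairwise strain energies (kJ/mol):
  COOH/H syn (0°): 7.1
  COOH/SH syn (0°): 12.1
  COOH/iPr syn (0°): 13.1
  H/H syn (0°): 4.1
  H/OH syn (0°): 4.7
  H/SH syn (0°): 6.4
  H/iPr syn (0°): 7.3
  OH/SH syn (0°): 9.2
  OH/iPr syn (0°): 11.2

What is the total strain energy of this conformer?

23.6 kJ/mol

This conformer is eclipsed. H at 0° is eclipsed with COOH at 0° (7.1); iPr at 120° is eclipsed with H at 120° (7.3); SH at 240° is eclipsed with OH at 240° (9.2). Total 23.6 kJ/mol.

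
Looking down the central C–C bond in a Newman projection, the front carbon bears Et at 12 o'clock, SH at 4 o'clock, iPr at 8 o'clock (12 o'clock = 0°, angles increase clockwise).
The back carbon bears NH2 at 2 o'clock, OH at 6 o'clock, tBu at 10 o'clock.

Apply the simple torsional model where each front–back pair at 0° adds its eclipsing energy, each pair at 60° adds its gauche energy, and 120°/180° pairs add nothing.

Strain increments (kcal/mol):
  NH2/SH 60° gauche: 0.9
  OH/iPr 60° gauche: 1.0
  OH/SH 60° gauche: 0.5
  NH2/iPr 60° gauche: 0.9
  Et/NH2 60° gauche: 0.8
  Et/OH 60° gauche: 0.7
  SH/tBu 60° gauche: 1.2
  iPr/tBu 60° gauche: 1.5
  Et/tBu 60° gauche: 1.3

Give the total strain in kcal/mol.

6.0 kcal/mol

This conformer (staggered): Et(0°)/NH2(60°) gauche 0.8; Et(0°)/tBu(300°) gauche 1.3; SH(120°)/NH2(60°) gauche 0.9; SH(120°)/OH(180°) gauche 0.5; iPr(240°)/OH(180°) gauche 1.0; iPr(240°)/tBu(300°) gauche 1.5 → 6.0 kcal/mol.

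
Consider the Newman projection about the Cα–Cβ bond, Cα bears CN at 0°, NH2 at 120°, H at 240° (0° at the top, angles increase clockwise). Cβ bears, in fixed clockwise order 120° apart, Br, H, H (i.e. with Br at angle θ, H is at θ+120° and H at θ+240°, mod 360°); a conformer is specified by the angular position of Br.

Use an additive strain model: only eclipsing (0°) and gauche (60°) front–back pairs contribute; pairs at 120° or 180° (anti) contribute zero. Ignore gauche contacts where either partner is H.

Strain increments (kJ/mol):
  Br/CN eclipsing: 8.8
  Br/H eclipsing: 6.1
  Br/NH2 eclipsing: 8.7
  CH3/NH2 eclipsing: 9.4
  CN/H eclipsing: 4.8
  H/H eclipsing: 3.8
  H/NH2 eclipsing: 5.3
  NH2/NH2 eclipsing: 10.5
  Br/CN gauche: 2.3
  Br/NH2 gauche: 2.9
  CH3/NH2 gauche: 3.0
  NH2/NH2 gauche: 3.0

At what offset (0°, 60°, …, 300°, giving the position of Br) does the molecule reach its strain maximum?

0°

Br at 0° (eclipsed): CN(0°)/Br(0°) eclipsed 8.8; NH2(120°)/H(120°) eclipsed 5.3; H(240°)/H(240°) eclipsed 3.8 → 17.9 kJ/mol.
Br at 60° (staggered): CN(0°)/Br(60°) gauche 2.3; NH2(120°)/Br(60°) gauche 2.9 → 5.2 kJ/mol.
Br at 120° (eclipsed): CN(0°)/H(0°) eclipsed 4.8; NH2(120°)/Br(120°) eclipsed 8.7; H(240°)/H(240°) eclipsed 3.8 → 17.3 kJ/mol.
Br at 180° (staggered): NH2(120°)/Br(180°) gauche 2.9 → 2.9 kJ/mol.
Br at 240° (eclipsed): CN(0°)/H(0°) eclipsed 4.8; NH2(120°)/H(120°) eclipsed 5.3; H(240°)/Br(240°) eclipsed 6.1 → 16.2 kJ/mol.
Br at 300° (staggered): CN(0°)/Br(300°) gauche 2.3 → 2.3 kJ/mol.
The maximum (17.9 kJ/mol) occurs with Br at 0°.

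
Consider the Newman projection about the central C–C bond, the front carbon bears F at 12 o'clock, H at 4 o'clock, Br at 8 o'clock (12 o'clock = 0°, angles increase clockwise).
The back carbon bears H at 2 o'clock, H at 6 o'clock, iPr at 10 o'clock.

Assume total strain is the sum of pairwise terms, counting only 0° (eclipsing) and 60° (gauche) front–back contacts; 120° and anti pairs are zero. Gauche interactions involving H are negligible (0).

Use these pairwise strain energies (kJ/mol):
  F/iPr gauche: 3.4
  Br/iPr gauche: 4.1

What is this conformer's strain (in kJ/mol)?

This conformer (staggered): F–iPr gauche, Br–iPr gauche; 3.4 + 4.1 = 7.5 kJ/mol.

7.5 kJ/mol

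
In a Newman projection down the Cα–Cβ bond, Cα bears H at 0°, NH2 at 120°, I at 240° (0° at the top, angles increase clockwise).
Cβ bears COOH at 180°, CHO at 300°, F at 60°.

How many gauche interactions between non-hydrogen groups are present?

4

Non-H gauche pairs: NH2(120°)/COOH(180°); NH2(120°)/F(60°); I(240°)/COOH(180°); I(240°)/CHO(300°) — 4 interactions.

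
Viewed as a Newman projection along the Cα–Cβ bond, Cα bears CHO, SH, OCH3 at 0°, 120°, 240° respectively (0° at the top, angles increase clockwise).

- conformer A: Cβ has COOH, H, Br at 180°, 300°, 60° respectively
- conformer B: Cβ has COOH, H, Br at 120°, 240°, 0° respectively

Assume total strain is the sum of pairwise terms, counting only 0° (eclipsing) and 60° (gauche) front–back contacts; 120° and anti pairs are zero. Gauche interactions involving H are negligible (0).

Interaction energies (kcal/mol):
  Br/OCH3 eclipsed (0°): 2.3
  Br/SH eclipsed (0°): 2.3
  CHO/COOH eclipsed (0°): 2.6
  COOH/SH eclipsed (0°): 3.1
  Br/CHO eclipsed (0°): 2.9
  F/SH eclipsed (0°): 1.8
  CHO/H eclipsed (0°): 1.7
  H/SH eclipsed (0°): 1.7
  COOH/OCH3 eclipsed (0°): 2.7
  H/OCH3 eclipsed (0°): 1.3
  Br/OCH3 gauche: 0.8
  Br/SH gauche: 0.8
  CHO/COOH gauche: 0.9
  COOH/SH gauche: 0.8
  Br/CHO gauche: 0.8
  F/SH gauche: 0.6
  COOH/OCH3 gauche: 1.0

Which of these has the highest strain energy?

A (staggered): CHO(0°)/Br(60°) gauche 0.8; SH(120°)/COOH(180°) gauche 0.8; SH(120°)/Br(60°) gauche 0.8; OCH3(240°)/COOH(180°) gauche 1.0 → 3.4 kcal/mol.
B (eclipsed): CHO(0°)/Br(0°) eclipsed 2.9; SH(120°)/COOH(120°) eclipsed 3.1; OCH3(240°)/H(240°) eclipsed 1.3 → 7.3 kcal/mol.
B has the highest total (7.3 kcal/mol).

B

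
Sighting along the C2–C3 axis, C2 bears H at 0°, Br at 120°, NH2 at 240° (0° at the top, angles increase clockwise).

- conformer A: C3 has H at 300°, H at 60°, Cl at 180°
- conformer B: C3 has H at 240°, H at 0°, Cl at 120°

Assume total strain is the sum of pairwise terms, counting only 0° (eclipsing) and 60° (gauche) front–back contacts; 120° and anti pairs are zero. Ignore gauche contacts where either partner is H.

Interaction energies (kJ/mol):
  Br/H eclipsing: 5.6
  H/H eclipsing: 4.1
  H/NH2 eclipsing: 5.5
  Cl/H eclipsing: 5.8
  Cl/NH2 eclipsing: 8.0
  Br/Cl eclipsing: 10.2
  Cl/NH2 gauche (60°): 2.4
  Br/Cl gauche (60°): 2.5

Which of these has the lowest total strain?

A

A (staggered): Br–Cl gauche, NH2–Cl gauche; 2.5 + 2.4 = 4.9 kJ/mol.
B (eclipsed): H–H eclipsed, Br–Cl eclipsed, NH2–H eclipsed; 4.1 + 10.2 + 5.5 = 19.8 kJ/mol.
A has the lowest total (4.9 kJ/mol).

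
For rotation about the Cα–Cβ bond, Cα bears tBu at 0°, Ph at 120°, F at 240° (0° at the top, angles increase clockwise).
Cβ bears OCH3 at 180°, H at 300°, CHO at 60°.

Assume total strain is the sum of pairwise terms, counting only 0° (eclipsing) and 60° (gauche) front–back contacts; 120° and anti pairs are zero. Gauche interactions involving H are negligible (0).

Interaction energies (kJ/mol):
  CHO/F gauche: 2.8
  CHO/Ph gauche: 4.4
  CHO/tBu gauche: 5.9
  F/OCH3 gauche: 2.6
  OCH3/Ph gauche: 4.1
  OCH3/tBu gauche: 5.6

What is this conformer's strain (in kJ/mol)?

17.0 kJ/mol

This conformer is staggered. tBu at 0° is gauche with CHO at 60° (5.9); Ph at 120° is gauche with OCH3 at 180° (4.1); Ph at 120° is gauche with CHO at 60° (4.4); F at 240° is gauche with OCH3 at 180° (2.6). Total 17.0 kJ/mol.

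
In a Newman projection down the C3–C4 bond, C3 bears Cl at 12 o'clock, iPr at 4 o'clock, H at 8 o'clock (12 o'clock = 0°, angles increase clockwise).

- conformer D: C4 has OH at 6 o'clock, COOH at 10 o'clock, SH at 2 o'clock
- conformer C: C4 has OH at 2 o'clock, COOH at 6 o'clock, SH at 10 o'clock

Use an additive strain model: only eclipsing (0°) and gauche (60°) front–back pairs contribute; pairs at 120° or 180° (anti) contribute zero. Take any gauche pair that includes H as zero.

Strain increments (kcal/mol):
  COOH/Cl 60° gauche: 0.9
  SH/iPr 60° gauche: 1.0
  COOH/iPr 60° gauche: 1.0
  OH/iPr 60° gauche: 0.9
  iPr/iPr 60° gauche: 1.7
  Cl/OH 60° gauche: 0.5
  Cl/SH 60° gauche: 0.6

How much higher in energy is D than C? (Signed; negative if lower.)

D (staggered): Cl–COOH gauche, Cl–SH gauche, iPr–OH gauche, iPr–SH gauche; 0.9 + 0.6 + 0.9 + 1.0 = 3.4 kcal/mol.
C (staggered): Cl–OH gauche, Cl–SH gauche, iPr–OH gauche, iPr–COOH gauche; 0.5 + 0.6 + 0.9 + 1.0 = 3.0 kcal/mol.
E(D) − E(C) = 3.4 − 3.0 = +0.4 kcal/mol.

+0.4 kcal/mol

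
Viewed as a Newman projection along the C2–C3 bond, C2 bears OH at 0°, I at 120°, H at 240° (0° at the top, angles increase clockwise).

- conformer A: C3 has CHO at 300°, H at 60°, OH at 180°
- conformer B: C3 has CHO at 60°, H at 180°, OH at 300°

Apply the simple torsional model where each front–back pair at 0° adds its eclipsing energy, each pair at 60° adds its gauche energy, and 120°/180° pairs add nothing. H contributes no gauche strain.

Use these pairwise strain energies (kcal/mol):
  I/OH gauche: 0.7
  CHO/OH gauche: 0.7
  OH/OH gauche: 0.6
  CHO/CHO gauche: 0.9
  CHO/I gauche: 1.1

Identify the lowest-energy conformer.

A

A is staggered. OH at 0° is gauche with CHO at 300° (0.7); I at 120° is gauche with OH at 180° (0.7). Total 1.4 kcal/mol.
B is staggered. OH at 0° is gauche with CHO at 60° (0.7); OH at 0° is gauche with OH at 300° (0.6); I at 120° is gauche with CHO at 60° (1.1). Total 2.4 kcal/mol.
A has the lowest total (1.4 kcal/mol).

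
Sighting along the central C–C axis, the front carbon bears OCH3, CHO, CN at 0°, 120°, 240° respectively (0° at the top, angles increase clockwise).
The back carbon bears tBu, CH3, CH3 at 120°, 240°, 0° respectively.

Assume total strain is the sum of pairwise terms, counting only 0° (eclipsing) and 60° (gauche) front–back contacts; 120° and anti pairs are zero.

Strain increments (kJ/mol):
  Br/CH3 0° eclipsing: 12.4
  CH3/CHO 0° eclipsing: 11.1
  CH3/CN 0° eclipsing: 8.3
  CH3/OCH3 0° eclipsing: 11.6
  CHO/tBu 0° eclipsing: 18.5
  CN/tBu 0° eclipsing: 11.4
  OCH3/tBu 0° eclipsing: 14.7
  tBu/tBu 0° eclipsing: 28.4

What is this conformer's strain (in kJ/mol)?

38.4 kJ/mol

This conformer (eclipsed): OCH3(0°)/CH3(0°) eclipsed 11.6; CHO(120°)/tBu(120°) eclipsed 18.5; CN(240°)/CH3(240°) eclipsed 8.3 → 38.4 kJ/mol.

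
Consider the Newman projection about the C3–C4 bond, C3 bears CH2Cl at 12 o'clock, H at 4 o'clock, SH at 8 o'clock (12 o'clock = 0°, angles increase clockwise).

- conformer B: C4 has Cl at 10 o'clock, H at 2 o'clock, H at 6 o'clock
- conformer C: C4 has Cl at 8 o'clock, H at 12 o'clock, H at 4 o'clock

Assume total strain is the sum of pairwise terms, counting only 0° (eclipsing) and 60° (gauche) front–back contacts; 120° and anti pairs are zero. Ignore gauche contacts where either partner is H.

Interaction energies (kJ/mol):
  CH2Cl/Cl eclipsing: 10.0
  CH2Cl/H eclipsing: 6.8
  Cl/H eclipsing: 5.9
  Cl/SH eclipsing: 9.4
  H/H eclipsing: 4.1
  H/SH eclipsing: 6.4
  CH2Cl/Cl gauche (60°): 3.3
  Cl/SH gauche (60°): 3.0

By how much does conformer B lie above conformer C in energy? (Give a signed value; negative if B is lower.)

B is staggered. CH2Cl at 0° is gauche with Cl at 300° (3.3); SH at 240° is gauche with Cl at 300° (3.0). Total 6.3 kJ/mol.
C is eclipsed. CH2Cl at 0° is eclipsed with H at 0° (6.8); H at 120° is eclipsed with H at 120° (4.1); SH at 240° is eclipsed with Cl at 240° (9.4). Total 20.3 kJ/mol.
E(B) − E(C) = 6.3 − 20.3 = -14.0 kJ/mol.

-14.0 kJ/mol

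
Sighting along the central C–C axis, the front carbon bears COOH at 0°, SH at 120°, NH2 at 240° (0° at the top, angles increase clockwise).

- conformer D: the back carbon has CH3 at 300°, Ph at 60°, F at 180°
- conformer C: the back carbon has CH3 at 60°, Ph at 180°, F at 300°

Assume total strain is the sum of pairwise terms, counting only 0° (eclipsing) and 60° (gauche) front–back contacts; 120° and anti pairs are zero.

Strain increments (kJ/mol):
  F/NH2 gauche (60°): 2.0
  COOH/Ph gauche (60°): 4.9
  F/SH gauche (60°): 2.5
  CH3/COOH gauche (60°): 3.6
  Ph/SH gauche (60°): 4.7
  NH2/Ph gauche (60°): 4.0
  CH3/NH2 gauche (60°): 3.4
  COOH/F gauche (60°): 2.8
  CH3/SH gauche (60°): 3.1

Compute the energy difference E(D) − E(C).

D (staggered): COOH(0°)/CH3(300°) gauche 3.6; COOH(0°)/Ph(60°) gauche 4.9; SH(120°)/Ph(60°) gauche 4.7; SH(120°)/F(180°) gauche 2.5; NH2(240°)/CH3(300°) gauche 3.4; NH2(240°)/F(180°) gauche 2.0 → 21.1 kJ/mol.
C (staggered): COOH(0°)/CH3(60°) gauche 3.6; COOH(0°)/F(300°) gauche 2.8; SH(120°)/CH3(60°) gauche 3.1; SH(120°)/Ph(180°) gauche 4.7; NH2(240°)/Ph(180°) gauche 4.0; NH2(240°)/F(300°) gauche 2.0 → 20.2 kJ/mol.
E(D) − E(C) = 21.1 − 20.2 = +0.9 kJ/mol.

+0.9 kJ/mol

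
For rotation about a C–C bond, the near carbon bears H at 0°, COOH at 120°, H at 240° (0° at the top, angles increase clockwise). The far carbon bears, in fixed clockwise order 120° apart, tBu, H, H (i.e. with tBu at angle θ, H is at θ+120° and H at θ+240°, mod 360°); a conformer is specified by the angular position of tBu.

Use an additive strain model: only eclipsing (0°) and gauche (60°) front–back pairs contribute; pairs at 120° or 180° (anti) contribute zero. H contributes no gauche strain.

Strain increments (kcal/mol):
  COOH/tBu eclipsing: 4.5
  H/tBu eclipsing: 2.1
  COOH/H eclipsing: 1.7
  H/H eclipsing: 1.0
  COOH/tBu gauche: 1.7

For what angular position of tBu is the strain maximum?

120°

tBu at 0° (eclipsed): H(0°)/tBu(0°) eclipsed 2.1; COOH(120°)/H(120°) eclipsed 1.7; H(240°)/H(240°) eclipsed 1.0 → 4.8 kcal/mol.
tBu at 60° (staggered): COOH(120°)/tBu(60°) gauche 1.7 → 1.7 kcal/mol.
tBu at 120° (eclipsed): H(0°)/H(0°) eclipsed 1.0; COOH(120°)/tBu(120°) eclipsed 4.5; H(240°)/H(240°) eclipsed 1.0 → 6.5 kcal/mol.
tBu at 180° (staggered): COOH(120°)/tBu(180°) gauche 1.7 → 1.7 kcal/mol.
tBu at 240° (eclipsed): H(0°)/H(0°) eclipsed 1.0; COOH(120°)/H(120°) eclipsed 1.7; H(240°)/tBu(240°) eclipsed 2.1 → 4.8 kcal/mol.
tBu at 300° (staggered): no non-H gauche contacts → 0.0 kcal/mol.
The maximum (6.5 kcal/mol) occurs with tBu at 120°.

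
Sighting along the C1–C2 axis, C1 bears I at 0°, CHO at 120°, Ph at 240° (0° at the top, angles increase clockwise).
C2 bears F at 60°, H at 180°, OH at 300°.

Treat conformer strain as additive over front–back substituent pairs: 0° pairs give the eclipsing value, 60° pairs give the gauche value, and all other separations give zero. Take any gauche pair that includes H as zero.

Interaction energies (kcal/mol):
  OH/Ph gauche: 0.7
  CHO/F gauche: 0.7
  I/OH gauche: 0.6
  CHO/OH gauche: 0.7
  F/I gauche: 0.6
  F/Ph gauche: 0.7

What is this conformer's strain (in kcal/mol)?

This conformer is staggered. I at 0° is gauche with F at 60° (0.6); I at 0° is gauche with OH at 300° (0.6); CHO at 120° is gauche with F at 60° (0.7); Ph at 240° is gauche with OH at 300° (0.7). Total 2.6 kcal/mol.

2.6 kcal/mol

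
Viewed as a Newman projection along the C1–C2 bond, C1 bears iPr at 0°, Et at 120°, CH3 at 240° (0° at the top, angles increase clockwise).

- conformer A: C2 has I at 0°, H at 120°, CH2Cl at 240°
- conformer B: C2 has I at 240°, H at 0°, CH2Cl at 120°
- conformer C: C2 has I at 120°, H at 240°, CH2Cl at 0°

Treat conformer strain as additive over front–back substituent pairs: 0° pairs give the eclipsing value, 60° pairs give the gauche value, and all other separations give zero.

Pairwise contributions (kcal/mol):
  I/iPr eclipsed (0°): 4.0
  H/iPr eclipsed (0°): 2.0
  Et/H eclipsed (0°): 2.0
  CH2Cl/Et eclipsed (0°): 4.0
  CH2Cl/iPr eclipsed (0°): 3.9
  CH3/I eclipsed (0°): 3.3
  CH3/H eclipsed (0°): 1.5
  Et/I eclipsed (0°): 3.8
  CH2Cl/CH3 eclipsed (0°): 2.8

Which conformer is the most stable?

A

A (eclipsed): iPr–I eclipsed, Et–H eclipsed, CH3–CH2Cl eclipsed; 4.0 + 2.0 + 2.8 = 8.8 kcal/mol.
B (eclipsed): iPr–H eclipsed, Et–CH2Cl eclipsed, CH3–I eclipsed; 2.0 + 4.0 + 3.3 = 9.3 kcal/mol.
C (eclipsed): iPr–CH2Cl eclipsed, Et–I eclipsed, CH3–H eclipsed; 3.9 + 3.8 + 1.5 = 9.2 kcal/mol.
A has the lowest total (8.8 kcal/mol).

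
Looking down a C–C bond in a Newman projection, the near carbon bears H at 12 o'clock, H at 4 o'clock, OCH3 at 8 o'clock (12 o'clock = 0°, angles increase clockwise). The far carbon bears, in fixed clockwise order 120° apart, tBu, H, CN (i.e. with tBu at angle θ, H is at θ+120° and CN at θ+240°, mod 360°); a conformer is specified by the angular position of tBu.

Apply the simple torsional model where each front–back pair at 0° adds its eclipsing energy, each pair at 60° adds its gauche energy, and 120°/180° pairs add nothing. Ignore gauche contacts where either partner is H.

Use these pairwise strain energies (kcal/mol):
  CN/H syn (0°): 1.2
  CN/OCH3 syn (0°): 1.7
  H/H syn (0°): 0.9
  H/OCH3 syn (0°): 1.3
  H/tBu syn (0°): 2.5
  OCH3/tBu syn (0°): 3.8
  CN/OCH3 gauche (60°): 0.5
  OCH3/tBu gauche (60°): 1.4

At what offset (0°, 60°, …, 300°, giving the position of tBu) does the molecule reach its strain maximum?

240°

tBu at 0° (eclipsed): H(0°)/tBu(0°) eclipsed 2.5; H(120°)/H(120°) eclipsed 0.9; OCH3(240°)/CN(240°) eclipsed 1.7 → 5.1 kcal/mol.
tBu at 60° (staggered): OCH3(240°)/CN(300°) gauche 0.5 → 0.5 kcal/mol.
tBu at 120° (eclipsed): H(0°)/CN(0°) eclipsed 1.2; H(120°)/tBu(120°) eclipsed 2.5; OCH3(240°)/H(240°) eclipsed 1.3 → 5.0 kcal/mol.
tBu at 180° (staggered): OCH3(240°)/tBu(180°) gauche 1.4 → 1.4 kcal/mol.
tBu at 240° (eclipsed): H(0°)/H(0°) eclipsed 0.9; H(120°)/CN(120°) eclipsed 1.2; OCH3(240°)/tBu(240°) eclipsed 3.8 → 5.9 kcal/mol.
tBu at 300° (staggered): OCH3(240°)/tBu(300°) gauche 1.4; OCH3(240°)/CN(180°) gauche 0.5 → 1.9 kcal/mol.
The maximum (5.9 kcal/mol) occurs with tBu at 240°.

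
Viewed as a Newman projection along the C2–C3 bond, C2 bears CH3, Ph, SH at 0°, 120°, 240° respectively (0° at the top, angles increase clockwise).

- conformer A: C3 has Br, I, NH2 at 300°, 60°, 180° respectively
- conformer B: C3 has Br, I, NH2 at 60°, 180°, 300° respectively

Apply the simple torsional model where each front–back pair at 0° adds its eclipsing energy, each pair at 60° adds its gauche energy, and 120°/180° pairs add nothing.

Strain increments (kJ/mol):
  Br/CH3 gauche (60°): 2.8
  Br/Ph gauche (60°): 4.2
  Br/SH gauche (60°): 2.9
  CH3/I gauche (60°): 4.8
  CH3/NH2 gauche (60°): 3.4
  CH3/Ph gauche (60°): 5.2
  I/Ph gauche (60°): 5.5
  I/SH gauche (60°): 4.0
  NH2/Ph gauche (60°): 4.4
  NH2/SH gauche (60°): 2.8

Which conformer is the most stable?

B

A (staggered): CH3(0°)/Br(300°) gauche 2.8; CH3(0°)/I(60°) gauche 4.8; Ph(120°)/I(60°) gauche 5.5; Ph(120°)/NH2(180°) gauche 4.4; SH(240°)/Br(300°) gauche 2.9; SH(240°)/NH2(180°) gauche 2.8 → 23.2 kJ/mol.
B (staggered): CH3(0°)/Br(60°) gauche 2.8; CH3(0°)/NH2(300°) gauche 3.4; Ph(120°)/Br(60°) gauche 4.2; Ph(120°)/I(180°) gauche 5.5; SH(240°)/I(180°) gauche 4.0; SH(240°)/NH2(300°) gauche 2.8 → 22.7 kJ/mol.
B has the lowest total (22.7 kJ/mol).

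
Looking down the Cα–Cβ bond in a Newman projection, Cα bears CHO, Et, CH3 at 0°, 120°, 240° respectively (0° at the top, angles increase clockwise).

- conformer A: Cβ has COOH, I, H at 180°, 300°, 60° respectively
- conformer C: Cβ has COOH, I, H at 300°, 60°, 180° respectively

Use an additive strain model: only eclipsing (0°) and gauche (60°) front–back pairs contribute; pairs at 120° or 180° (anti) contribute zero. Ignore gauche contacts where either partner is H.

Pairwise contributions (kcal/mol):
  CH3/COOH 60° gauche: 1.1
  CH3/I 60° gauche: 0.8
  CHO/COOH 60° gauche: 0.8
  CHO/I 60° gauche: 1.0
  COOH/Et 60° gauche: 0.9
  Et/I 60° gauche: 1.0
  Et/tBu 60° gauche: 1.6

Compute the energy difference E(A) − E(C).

A (staggered): CHO–I gauche, Et–COOH gauche, CH3–COOH gauche, CH3–I gauche; 1.0 + 0.9 + 1.1 + 0.8 = 3.8 kcal/mol.
C (staggered): CHO–COOH gauche, CHO–I gauche, Et–I gauche, CH3–COOH gauche; 0.8 + 1.0 + 1.0 + 1.1 = 3.9 kcal/mol.
E(A) − E(C) = 3.8 − 3.9 = -0.1 kcal/mol.

-0.1 kcal/mol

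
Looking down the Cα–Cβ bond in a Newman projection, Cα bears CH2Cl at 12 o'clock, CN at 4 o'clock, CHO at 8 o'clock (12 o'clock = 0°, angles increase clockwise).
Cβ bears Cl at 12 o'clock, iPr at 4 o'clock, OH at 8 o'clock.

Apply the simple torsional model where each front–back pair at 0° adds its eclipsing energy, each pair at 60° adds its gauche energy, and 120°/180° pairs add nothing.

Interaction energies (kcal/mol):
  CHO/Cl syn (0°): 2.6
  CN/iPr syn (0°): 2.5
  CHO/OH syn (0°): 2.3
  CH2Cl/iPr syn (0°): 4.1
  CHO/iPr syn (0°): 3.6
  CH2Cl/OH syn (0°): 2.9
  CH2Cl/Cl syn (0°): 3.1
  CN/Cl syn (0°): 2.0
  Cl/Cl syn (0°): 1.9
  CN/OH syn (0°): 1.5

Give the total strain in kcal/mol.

This conformer is eclipsed. CH2Cl at 0° is eclipsed with Cl at 0° (3.1); CN at 120° is eclipsed with iPr at 120° (2.5); CHO at 240° is eclipsed with OH at 240° (2.3). Total 7.9 kcal/mol.

7.9 kcal/mol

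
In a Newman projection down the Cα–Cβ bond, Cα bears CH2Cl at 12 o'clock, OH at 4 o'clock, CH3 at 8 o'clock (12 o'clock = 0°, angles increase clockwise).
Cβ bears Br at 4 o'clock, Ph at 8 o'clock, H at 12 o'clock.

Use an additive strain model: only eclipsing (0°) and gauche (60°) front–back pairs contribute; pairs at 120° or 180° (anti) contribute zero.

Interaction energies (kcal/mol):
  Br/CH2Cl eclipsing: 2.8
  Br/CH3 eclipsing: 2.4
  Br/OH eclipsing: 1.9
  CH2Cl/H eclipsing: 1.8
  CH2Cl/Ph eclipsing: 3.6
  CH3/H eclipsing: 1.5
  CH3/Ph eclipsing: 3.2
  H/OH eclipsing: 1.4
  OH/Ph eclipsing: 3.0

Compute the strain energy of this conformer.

6.9 kcal/mol

This conformer (eclipsed): CH2Cl–H eclipsed, OH–Br eclipsed, CH3–Ph eclipsed; 1.8 + 1.9 + 3.2 = 6.9 kcal/mol.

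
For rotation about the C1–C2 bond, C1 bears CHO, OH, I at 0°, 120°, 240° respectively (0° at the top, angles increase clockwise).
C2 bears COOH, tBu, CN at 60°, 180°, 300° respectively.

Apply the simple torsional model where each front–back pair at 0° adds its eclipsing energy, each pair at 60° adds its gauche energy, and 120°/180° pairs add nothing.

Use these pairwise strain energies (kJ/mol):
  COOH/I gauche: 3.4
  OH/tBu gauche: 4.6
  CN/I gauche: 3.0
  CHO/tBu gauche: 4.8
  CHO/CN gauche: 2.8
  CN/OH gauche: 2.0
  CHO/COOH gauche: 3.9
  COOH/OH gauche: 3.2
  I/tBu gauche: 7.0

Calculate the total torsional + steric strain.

24.5 kJ/mol

This conformer (staggered): CHO–COOH gauche, CHO–CN gauche, OH–COOH gauche, OH–tBu gauche, I–tBu gauche, I–CN gauche; 3.9 + 2.8 + 3.2 + 4.6 + 7.0 + 3.0 = 24.5 kJ/mol.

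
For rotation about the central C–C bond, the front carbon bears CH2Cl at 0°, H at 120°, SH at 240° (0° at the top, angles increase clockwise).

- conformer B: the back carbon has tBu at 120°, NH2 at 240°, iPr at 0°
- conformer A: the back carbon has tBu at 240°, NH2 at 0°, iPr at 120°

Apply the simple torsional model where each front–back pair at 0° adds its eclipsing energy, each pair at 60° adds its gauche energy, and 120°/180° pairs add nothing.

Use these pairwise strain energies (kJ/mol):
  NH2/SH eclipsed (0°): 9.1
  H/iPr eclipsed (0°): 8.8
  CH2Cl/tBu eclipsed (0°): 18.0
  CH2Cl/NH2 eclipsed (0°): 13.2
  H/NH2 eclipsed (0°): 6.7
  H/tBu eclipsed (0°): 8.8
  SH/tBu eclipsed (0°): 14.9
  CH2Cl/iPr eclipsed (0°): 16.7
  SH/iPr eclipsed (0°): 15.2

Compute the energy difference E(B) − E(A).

-2.3 kJ/mol

B (eclipsed): CH2Cl–iPr eclipsed, H–tBu eclipsed, SH–NH2 eclipsed; 16.7 + 8.8 + 9.1 = 34.6 kJ/mol.
A (eclipsed): CH2Cl–NH2 eclipsed, H–iPr eclipsed, SH–tBu eclipsed; 13.2 + 8.8 + 14.9 = 36.9 kJ/mol.
E(B) − E(A) = 34.6 − 36.9 = -2.3 kJ/mol.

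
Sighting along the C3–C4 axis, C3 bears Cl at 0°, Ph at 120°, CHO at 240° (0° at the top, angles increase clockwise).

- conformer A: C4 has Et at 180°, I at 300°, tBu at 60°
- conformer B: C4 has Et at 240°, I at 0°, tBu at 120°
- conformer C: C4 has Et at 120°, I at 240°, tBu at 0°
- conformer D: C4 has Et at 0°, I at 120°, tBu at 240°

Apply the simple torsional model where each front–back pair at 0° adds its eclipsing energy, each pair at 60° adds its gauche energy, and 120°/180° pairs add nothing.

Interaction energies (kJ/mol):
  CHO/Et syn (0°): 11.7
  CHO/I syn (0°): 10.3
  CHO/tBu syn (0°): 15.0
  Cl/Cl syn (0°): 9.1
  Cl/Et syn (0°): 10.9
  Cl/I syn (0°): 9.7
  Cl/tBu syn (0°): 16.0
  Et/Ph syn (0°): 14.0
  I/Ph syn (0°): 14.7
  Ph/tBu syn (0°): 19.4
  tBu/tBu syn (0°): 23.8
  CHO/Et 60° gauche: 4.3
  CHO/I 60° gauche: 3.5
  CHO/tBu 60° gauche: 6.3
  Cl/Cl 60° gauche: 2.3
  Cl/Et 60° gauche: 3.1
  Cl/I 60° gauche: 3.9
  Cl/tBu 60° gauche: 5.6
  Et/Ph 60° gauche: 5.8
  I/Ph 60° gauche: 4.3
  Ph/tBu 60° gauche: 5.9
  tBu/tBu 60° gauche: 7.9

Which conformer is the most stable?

A is staggered. Cl at 0° is gauche with I at 300° (3.9); Cl at 0° is gauche with tBu at 60° (5.6); Ph at 120° is gauche with Et at 180° (5.8); Ph at 120° is gauche with tBu at 60° (5.9); CHO at 240° is gauche with Et at 180° (4.3); CHO at 240° is gauche with I at 300° (3.5). Total 29.0 kJ/mol.
B is eclipsed. Cl at 0° is eclipsed with I at 0° (9.7); Ph at 120° is eclipsed with tBu at 120° (19.4); CHO at 240° is eclipsed with Et at 240° (11.7). Total 40.8 kJ/mol.
C is eclipsed. Cl at 0° is eclipsed with tBu at 0° (16.0); Ph at 120° is eclipsed with Et at 120° (14.0); CHO at 240° is eclipsed with I at 240° (10.3). Total 40.3 kJ/mol.
D is eclipsed. Cl at 0° is eclipsed with Et at 0° (10.9); Ph at 120° is eclipsed with I at 120° (14.7); CHO at 240° is eclipsed with tBu at 240° (15.0). Total 40.6 kJ/mol.
A has the lowest total (29.0 kJ/mol).

A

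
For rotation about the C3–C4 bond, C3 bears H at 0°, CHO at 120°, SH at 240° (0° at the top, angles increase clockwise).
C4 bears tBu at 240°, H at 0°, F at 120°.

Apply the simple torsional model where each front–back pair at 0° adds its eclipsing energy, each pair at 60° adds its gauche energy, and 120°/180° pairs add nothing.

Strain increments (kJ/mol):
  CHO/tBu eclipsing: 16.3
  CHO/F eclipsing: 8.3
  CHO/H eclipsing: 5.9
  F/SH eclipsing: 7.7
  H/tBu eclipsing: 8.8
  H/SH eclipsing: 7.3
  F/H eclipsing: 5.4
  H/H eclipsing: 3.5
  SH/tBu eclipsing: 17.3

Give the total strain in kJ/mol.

29.1 kJ/mol

This conformer (eclipsed): H(0°)/H(0°) eclipsed 3.5; CHO(120°)/F(120°) eclipsed 8.3; SH(240°)/tBu(240°) eclipsed 17.3 → 29.1 kJ/mol.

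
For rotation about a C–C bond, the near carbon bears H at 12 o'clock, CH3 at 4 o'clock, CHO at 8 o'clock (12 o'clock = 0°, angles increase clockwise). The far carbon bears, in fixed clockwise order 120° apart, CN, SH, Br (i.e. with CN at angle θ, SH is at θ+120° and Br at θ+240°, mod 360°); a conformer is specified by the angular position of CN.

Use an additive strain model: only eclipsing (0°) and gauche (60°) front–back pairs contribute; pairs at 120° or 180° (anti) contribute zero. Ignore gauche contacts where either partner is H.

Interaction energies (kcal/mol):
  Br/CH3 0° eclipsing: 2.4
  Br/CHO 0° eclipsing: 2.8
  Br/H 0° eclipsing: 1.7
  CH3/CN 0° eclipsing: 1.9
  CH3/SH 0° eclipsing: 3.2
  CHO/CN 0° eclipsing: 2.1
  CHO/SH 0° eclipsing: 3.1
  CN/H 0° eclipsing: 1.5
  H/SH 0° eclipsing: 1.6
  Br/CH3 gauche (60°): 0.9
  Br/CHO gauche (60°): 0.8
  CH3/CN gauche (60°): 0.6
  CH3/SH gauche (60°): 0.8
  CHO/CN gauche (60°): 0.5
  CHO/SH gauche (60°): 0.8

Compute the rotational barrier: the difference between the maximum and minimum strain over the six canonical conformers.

CN at 0° (eclipsed): H–CN eclipsed, CH3–SH eclipsed, CHO–Br eclipsed; 1.5 + 3.2 + 2.8 = 7.5 kcal/mol.
CN at 60° (staggered): CH3–CN gauche, CH3–SH gauche, CHO–SH gauche, CHO–Br gauche; 0.6 + 0.8 + 0.8 + 0.8 = 3.0 kcal/mol.
CN at 120° (eclipsed): H–Br eclipsed, CH3–CN eclipsed, CHO–SH eclipsed; 1.7 + 1.9 + 3.1 = 6.7 kcal/mol.
CN at 180° (staggered): CH3–CN gauche, CH3–Br gauche, CHO–CN gauche, CHO–SH gauche; 0.6 + 0.9 + 0.5 + 0.8 = 2.8 kcal/mol.
CN at 240° (eclipsed): H–SH eclipsed, CH3–Br eclipsed, CHO–CN eclipsed; 1.6 + 2.4 + 2.1 = 6.1 kcal/mol.
CN at 300° (staggered): CH3–SH gauche, CH3–Br gauche, CHO–CN gauche, CHO–Br gauche; 0.8 + 0.9 + 0.5 + 0.8 = 3.0 kcal/mol.
Max at 0° (7.5 kcal/mol), min at 180° (2.8 kcal/mol); barrier = 4.7 kcal/mol.

4.7 kcal/mol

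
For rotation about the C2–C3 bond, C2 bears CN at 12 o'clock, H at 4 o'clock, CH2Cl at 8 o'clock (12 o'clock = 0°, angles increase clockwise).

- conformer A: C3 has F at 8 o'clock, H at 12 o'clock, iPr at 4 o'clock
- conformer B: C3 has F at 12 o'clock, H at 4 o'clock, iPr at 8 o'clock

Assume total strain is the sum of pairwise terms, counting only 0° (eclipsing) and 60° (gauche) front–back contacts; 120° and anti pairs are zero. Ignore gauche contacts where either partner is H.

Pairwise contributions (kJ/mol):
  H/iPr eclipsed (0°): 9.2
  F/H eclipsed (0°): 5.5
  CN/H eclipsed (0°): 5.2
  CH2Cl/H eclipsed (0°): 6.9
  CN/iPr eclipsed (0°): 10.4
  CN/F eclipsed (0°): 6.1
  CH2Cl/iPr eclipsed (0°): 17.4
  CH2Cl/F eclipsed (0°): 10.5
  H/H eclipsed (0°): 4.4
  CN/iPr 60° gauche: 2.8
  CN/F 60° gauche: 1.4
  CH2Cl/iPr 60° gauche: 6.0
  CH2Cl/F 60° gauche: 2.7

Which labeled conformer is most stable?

A (eclipsed): CN(0°)/H(0°) eclipsed 5.2; H(120°)/iPr(120°) eclipsed 9.2; CH2Cl(240°)/F(240°) eclipsed 10.5 → 24.9 kJ/mol.
B (eclipsed): CN(0°)/F(0°) eclipsed 6.1; H(120°)/H(120°) eclipsed 4.4; CH2Cl(240°)/iPr(240°) eclipsed 17.4 → 27.9 kJ/mol.
A has the lowest total (24.9 kJ/mol).

A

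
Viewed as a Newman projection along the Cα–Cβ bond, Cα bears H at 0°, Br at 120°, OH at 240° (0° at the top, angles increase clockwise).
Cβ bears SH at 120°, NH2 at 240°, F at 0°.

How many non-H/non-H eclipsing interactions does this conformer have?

Non-H eclipsing pairs: Br(120°)/SH(120°); OH(240°)/NH2(240°) — 2 interactions.

2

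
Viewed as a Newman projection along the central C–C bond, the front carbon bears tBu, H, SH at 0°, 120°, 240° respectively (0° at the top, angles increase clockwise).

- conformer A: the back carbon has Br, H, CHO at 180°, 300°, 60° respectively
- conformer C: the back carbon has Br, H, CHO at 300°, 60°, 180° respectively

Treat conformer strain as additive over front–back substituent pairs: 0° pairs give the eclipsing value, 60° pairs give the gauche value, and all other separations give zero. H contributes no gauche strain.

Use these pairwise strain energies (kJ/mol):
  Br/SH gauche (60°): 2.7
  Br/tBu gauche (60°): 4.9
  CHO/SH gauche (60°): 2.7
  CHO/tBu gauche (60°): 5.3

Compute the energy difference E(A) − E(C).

A is staggered. tBu at 0° is gauche with CHO at 60° (5.3); SH at 240° is gauche with Br at 180° (2.7). Total 8.0 kJ/mol.
C is staggered. tBu at 0° is gauche with Br at 300° (4.9); SH at 240° is gauche with Br at 300° (2.7); SH at 240° is gauche with CHO at 180° (2.7). Total 10.3 kJ/mol.
E(A) − E(C) = 8.0 − 10.3 = -2.3 kJ/mol.

-2.3 kJ/mol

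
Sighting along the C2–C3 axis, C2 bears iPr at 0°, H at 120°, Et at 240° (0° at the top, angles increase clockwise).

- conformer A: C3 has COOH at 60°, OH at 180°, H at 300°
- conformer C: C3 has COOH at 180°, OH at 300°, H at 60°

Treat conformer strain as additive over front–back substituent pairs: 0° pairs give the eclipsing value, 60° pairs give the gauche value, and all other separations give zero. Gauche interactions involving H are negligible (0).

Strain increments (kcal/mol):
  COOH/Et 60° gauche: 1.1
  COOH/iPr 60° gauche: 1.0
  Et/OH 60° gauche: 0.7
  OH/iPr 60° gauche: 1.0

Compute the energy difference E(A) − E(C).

-1.1 kcal/mol

A is staggered. iPr at 0° is gauche with COOH at 60° (1.0); Et at 240° is gauche with OH at 180° (0.7). Total 1.7 kcal/mol.
C is staggered. iPr at 0° is gauche with OH at 300° (1.0); Et at 240° is gauche with COOH at 180° (1.1); Et at 240° is gauche with OH at 300° (0.7). Total 2.8 kcal/mol.
E(A) − E(C) = 1.7 − 2.8 = -1.1 kcal/mol.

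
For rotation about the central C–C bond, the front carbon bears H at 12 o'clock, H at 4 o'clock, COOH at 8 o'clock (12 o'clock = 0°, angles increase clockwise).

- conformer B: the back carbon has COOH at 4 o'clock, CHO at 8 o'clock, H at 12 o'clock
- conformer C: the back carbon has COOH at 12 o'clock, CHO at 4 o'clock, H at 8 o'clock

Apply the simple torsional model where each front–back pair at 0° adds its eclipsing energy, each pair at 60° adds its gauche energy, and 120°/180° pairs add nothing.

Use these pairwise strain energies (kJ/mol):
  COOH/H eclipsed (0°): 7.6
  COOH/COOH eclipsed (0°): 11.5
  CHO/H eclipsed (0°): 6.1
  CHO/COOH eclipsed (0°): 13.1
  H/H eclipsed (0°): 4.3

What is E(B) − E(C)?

+3.7 kJ/mol

B (eclipsed): H(0°)/H(0°) eclipsed 4.3; H(120°)/COOH(120°) eclipsed 7.6; COOH(240°)/CHO(240°) eclipsed 13.1 → 25.0 kJ/mol.
C (eclipsed): H(0°)/COOH(0°) eclipsed 7.6; H(120°)/CHO(120°) eclipsed 6.1; COOH(240°)/H(240°) eclipsed 7.6 → 21.3 kJ/mol.
E(B) − E(C) = 25.0 − 21.3 = +3.7 kJ/mol.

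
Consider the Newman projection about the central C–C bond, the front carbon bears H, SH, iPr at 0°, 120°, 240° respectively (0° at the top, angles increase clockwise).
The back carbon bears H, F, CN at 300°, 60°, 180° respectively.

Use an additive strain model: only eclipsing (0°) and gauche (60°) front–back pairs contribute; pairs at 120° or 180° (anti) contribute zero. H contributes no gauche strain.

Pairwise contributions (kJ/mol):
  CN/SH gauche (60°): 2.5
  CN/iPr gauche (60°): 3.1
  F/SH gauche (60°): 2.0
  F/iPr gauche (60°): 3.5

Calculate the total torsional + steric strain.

This conformer is staggered. SH at 120° is gauche with F at 60° (2.0); SH at 120° is gauche with CN at 180° (2.5); iPr at 240° is gauche with CN at 180° (3.1). Total 7.6 kJ/mol.

7.6 kJ/mol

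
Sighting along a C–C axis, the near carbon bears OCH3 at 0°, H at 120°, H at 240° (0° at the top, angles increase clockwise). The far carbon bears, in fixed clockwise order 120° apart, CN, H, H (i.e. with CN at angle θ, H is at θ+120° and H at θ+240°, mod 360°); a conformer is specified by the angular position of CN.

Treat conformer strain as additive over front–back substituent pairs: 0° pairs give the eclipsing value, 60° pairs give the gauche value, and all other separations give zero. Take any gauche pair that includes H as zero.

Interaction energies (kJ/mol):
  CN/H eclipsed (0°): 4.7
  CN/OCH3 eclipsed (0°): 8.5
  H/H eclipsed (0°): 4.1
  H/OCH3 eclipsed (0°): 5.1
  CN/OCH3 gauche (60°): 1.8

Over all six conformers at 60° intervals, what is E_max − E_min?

16.7 kJ/mol

CN at 0° (eclipsed): OCH3(0°)/CN(0°) eclipsed 8.5; H(120°)/H(120°) eclipsed 4.1; H(240°)/H(240°) eclipsed 4.1 → 16.7 kJ/mol.
CN at 60° (staggered): OCH3(0°)/CN(60°) gauche 1.8 → 1.8 kJ/mol.
CN at 120° (eclipsed): OCH3(0°)/H(0°) eclipsed 5.1; H(120°)/CN(120°) eclipsed 4.7; H(240°)/H(240°) eclipsed 4.1 → 13.9 kJ/mol.
CN at 180° (staggered): no non-H gauche contacts → 0.0 kJ/mol.
CN at 240° (eclipsed): OCH3(0°)/H(0°) eclipsed 5.1; H(120°)/H(120°) eclipsed 4.1; H(240°)/CN(240°) eclipsed 4.7 → 13.9 kJ/mol.
CN at 300° (staggered): OCH3(0°)/CN(300°) gauche 1.8 → 1.8 kJ/mol.
Max at 0° (16.7 kJ/mol), min at 180° (0.0 kJ/mol); barrier = 16.7 kJ/mol.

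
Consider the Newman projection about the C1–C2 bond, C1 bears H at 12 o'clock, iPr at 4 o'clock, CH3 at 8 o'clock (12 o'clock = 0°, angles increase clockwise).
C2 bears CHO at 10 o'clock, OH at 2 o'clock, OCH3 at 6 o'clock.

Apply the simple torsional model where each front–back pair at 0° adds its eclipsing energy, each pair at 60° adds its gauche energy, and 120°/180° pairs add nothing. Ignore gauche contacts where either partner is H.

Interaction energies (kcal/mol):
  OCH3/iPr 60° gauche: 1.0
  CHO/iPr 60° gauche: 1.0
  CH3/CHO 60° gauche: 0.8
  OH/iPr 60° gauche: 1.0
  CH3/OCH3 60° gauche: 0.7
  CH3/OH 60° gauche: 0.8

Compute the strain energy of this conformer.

3.5 kcal/mol

This conformer is staggered. iPr at 120° is gauche with OH at 60° (1.0); iPr at 120° is gauche with OCH3 at 180° (1.0); CH3 at 240° is gauche with CHO at 300° (0.8); CH3 at 240° is gauche with OCH3 at 180° (0.7). Total 3.5 kcal/mol.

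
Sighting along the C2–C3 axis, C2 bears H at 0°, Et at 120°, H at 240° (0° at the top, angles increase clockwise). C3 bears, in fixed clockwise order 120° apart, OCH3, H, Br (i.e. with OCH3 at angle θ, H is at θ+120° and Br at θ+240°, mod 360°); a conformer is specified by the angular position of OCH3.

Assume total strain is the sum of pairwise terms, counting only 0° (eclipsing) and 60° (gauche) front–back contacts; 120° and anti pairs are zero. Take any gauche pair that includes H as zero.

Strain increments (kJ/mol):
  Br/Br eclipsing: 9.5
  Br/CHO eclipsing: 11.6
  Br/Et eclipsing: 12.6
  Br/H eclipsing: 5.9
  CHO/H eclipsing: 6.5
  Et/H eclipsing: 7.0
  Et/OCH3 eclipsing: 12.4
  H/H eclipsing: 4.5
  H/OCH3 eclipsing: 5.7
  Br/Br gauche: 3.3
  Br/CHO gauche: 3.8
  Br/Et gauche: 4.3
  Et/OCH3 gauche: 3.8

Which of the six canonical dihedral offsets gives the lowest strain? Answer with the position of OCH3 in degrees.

OCH3 at 0° (eclipsed): H(0°)/OCH3(0°) eclipsed 5.7; Et(120°)/H(120°) eclipsed 7.0; H(240°)/Br(240°) eclipsed 5.9 → 18.6 kJ/mol.
OCH3 at 60° (staggered): Et(120°)/OCH3(60°) gauche 3.8 → 3.8 kJ/mol.
OCH3 at 120° (eclipsed): H(0°)/Br(0°) eclipsed 5.9; Et(120°)/OCH3(120°) eclipsed 12.4; H(240°)/H(240°) eclipsed 4.5 → 22.8 kJ/mol.
OCH3 at 180° (staggered): Et(120°)/OCH3(180°) gauche 3.8; Et(120°)/Br(60°) gauche 4.3 → 8.1 kJ/mol.
OCH3 at 240° (eclipsed): H(0°)/H(0°) eclipsed 4.5; Et(120°)/Br(120°) eclipsed 12.6; H(240°)/OCH3(240°) eclipsed 5.7 → 22.8 kJ/mol.
OCH3 at 300° (staggered): Et(120°)/Br(180°) gauche 4.3 → 4.3 kJ/mol.
The minimum (3.8 kJ/mol) occurs with OCH3 at 60°.

60°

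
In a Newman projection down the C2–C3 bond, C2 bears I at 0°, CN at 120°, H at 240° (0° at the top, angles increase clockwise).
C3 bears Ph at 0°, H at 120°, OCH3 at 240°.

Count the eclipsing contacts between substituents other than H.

Non-H eclipsing pairs: I(0°)/Ph(0°) — 1 interaction.

1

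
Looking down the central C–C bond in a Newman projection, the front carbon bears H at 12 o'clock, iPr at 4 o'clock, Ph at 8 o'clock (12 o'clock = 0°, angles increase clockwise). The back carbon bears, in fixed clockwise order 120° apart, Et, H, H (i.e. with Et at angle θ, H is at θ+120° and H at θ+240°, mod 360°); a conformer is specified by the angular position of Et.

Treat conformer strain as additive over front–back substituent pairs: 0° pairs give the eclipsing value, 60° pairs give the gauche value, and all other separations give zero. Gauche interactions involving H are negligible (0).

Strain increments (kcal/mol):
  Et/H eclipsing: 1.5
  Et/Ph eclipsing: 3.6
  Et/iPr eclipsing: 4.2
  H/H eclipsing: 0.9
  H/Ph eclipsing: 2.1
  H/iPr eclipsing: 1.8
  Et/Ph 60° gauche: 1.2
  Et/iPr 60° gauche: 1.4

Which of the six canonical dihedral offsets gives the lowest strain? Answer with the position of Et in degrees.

Et at 0° (eclipsed): H(0°)/Et(0°) eclipsed 1.5; iPr(120°)/H(120°) eclipsed 1.8; Ph(240°)/H(240°) eclipsed 2.1 → 5.4 kcal/mol.
Et at 60° (staggered): iPr(120°)/Et(60°) gauche 1.4 → 1.4 kcal/mol.
Et at 120° (eclipsed): H(0°)/H(0°) eclipsed 0.9; iPr(120°)/Et(120°) eclipsed 4.2; Ph(240°)/H(240°) eclipsed 2.1 → 7.2 kcal/mol.
Et at 180° (staggered): iPr(120°)/Et(180°) gauche 1.4; Ph(240°)/Et(180°) gauche 1.2 → 2.6 kcal/mol.
Et at 240° (eclipsed): H(0°)/H(0°) eclipsed 0.9; iPr(120°)/H(120°) eclipsed 1.8; Ph(240°)/Et(240°) eclipsed 3.6 → 6.3 kcal/mol.
Et at 300° (staggered): Ph(240°)/Et(300°) gauche 1.2 → 1.2 kcal/mol.
The minimum (1.2 kcal/mol) occurs with Et at 300°.

300°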